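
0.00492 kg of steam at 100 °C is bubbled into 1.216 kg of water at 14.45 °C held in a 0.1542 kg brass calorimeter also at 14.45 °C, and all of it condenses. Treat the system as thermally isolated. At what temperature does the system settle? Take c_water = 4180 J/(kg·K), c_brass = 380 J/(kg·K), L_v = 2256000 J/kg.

T_f ≈ 16.9 °C

Energy conservation, ΣQ = 0:
latent heat released on condensation: 0.00492·2256000 = 11100; condensed water 100 °C→T: 20.57(T − 100); water warms: 1.216·4180·(T − 14.45) = 5082.9(T − 14.45); cup: 58.6(T − 14.45)
5162 T = 11100 + 2056.6 + 74294 = 87450
T ≈ 16.94 °C — below 100 °C, confirming all the steam condensed.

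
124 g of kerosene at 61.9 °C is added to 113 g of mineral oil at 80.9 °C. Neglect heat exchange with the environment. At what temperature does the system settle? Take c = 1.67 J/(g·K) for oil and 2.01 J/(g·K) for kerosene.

T_f is the heat-capacity-weighted average of the initial temperatures:
T_f = (188.71×80.9 + 249.24×61.9) / (188.71 + 249.24)
    = 30695 / 437.95 ≈ 70.09 °C

T_f ≈ 70.1 °C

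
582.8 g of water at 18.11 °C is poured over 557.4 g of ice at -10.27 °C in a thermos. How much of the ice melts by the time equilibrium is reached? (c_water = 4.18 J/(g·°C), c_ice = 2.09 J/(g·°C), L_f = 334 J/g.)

Heat available from the water dropping to 0 °C: 582.8·4.18·18.11 = 44118 J.
Of that, 557.4·2.09·10.27 = 11964 J goes to bring the ice to 0 °C, leaving 32154 J.
Fully melting the ice requires m_ice L_f = 557.4·334 = 186172 J.
Since 32154 < 186172 J, not all the ice melts; equilibrium is at 0 °C.
Mass melted = 32154/334 ≈ 96.27 g.

m_melted ≈ 96.3 g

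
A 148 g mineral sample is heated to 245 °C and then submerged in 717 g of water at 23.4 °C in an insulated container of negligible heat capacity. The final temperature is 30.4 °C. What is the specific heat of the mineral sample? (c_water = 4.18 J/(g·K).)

Heat lost by the mineral sample = heat gained by the water:
148·c·(245 − 30.4) = 717·4.18·(30.4 − 23.4)
31761 c = 20979  ⇒  c ≈ 0.6605 J/(g·K)

c ≈ 0.661 J/(g·K)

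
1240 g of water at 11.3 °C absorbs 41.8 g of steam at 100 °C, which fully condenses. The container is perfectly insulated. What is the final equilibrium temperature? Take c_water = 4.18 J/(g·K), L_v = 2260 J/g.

T_f ≈ 31.8 °C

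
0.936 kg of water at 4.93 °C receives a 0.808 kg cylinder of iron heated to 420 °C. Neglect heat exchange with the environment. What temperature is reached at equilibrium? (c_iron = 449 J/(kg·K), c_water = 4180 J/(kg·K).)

T_f = Σ m_i c_i T_i / Σ m_i c_i:
T_f = (362.79·420 + 3912.5·4.93) / (362.79 + 3912.5)
    = 171661 / 4275.3 ≈ 40.15 °C

T_f ≈ 40.2 °C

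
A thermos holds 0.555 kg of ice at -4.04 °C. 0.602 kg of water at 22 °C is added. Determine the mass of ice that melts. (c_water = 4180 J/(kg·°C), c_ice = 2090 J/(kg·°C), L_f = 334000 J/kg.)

Heat available from the water dropping to 0 °C: 0.602·4180·22 = 55360 J.
Of that, 0.555·2090·4.04 = 4686.2 J goes to bring the ice to 0 °C, leaving 50674 J.
To melt every bit of ice: 0.555·334000 = 185370 J.
50674 J < 185370 J, so only part of the ice melts and the system sits at 0 °C.
m_melted·334000 = 50674  ⇒  m_melted ≈ 0.1517 kg.

m_melted ≈ 0.152 kg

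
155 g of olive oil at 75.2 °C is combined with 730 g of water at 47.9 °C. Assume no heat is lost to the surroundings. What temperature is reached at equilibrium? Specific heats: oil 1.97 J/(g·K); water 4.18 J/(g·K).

Let T be the final temperature. ΣQ_i = 0:
155·1.97·(T − 75.2) + 730·4.18·(T − 47.9) = 0
305.35(T − 75.2) + 3051.4(T − 47.9) = 0
(305.35 + 3051.4) T = 305.35·75.2 + 3051.4·47.9
T = 169124/3356.7 ≈ 50.38 °C

T_f ≈ 50.4 °C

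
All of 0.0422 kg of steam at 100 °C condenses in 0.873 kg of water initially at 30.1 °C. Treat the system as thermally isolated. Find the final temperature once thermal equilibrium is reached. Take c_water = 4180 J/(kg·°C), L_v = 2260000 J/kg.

Taking heat into each body as positive, Σ m c ΔT = 0:
latent heat released on condensation: 0.0422×2260000 = 95372
  condensate cools 100→T: 0.0422×4180×(T − 100) = 176.4(T − 100)
  original water: 3649.1(T − 30.1)
3825.5 T = 95372 + 17640 + 109839 = 222851
T ≈ 58.25 °C, under the boiling point, so the assumption holds.

T_f ≈ 58.3 °C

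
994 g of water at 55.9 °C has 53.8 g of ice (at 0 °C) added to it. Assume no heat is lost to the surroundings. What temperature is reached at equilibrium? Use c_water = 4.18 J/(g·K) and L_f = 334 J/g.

Energy conservation, ΣQ = 0:
melt ice: 53.8×334 = 17969
  warm the meltwater: 224.88 T
  water: 4154.9(T − 55.9)
4379.8 T = 232260 − 17969 = 214291
T ≈ 48.93 °C (positive, so assuming full melt was valid).

T_f ≈ 48.9 °C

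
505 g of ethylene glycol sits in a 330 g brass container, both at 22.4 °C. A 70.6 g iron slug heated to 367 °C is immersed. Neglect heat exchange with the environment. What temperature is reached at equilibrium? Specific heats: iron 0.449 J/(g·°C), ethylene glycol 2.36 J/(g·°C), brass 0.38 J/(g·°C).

T_f ≈ 30.5 °C

Let T be the final temperature. ΣQ_i = 0:
70.6×0.449×(T − 367) + 505×2.36×(T − 22.4) + 330×0.38×(T − 22.4) = 0
31.7(T − 367) + 1191.8(T − 22.4) + 125.4(T − 22.4) = 0
(31.7 + 1191.8 + 125.4) T = 31.7×367 + 1191.8×22.4 + 125.4×22.4
T ≈ 30.50 °C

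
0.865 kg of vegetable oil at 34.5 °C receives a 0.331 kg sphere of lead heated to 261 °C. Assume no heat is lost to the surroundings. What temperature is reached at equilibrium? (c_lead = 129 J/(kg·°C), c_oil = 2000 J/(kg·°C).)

T_f is the heat-capacity-weighted average of the initial temperatures:
T_f = (42.7·261 + 1730·34.5) / (42.7 + 1730)
    = 70829 / 1772.7 ≈ 39.96 °C

T_f ≈ 40.0 °C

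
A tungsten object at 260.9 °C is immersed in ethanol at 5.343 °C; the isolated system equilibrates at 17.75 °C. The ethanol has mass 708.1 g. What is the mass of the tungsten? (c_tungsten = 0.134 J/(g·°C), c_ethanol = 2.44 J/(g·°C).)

Conservation of energy gives ΣQ = 0:
m×0.134×(17.75 − 260.9) + 708.1×2.44×(17.75 − 5.343) = 0
-32.58 m = -21436
m = -21436/-32.58 ≈ 657.9 g

m ≈ 658 g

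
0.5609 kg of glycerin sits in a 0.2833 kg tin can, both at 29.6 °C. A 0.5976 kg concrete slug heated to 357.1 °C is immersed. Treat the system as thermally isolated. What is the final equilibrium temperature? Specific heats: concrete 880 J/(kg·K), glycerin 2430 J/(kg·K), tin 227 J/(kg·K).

T_f ≈ 117.8 °C

Conservation of energy gives ΣQ = 0:
0.5976×880×(T − 357.1) + 0.5609×2430×(T − 29.6) + 0.2833×227×(T − 29.6) = 0
1953.2 T = 230043
T = 230043 / 1953.2 = 118 °C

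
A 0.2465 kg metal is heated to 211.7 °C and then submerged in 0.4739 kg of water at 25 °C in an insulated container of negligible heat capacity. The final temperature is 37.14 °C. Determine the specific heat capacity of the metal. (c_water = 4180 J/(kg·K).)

Let T be the final temperature. ΣQ_i = 0:
0.2465·c·(37.14 − 211.7) + 0.4739·4180·(37.14 − 25) = 0
-43.03 c = -24048
c = -24048/-43.03 ≈ 558.9 J/(kg·K)

c ≈ 559 J/(kg·K)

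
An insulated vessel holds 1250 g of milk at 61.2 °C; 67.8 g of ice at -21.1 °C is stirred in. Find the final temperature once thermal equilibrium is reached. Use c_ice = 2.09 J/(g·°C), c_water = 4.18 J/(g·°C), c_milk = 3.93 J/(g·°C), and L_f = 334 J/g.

T_f ≈ 52.9 °C

Conservation of energy gives ΣQ = 0:
ice -21.1→0 °C: 67.8·2.09·21.1 = 2989.9; latent heat to melt: 67.8·334 = 22645; meltwater 0→T: 67.8·4.18·T = 283.4 T; milk cools: 1250·3.93·(T − 61.2) = 4912.5(T − 61.2)
5195.9 T = 300645 − 25635 = 275010
T ≈ 52.93 °C. Since T > 0 °C, the all-ice-melts assumption holds.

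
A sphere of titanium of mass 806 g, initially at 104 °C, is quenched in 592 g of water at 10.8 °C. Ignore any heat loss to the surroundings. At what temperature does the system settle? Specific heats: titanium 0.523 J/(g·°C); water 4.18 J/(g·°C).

Setting the total heat transfer to zero:
806·0.523·(T − 104) + 592·4.18·(T − 10.8) = 0
421.54(T − 104) + 2474.6(T − 10.8) = 0
2896.1 T = 70565
T ≈ 24.37 °C

T_f ≈ 24.4 °C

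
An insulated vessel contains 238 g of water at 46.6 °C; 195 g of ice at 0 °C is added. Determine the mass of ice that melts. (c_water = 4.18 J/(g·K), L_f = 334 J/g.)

Cooling the water to 0 °C releases 238×4.18×46.6 = 46360 J.
Melting all 195 g of ice would need 195×334 = 65130 J.
That's not enough to melt it all — equilibrium is at 0 °C with ice remaining.
Mass melted = 46360/334 ≈ 138.8 g.

m_melted ≈ 139 g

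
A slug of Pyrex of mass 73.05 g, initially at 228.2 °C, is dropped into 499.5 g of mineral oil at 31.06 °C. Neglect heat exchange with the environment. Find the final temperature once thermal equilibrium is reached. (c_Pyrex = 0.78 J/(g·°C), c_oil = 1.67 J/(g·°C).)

Conservation of energy gives ΣQ = 0:
73.05×0.78×(T − 228.2) + 499.5×1.67×(T − 31.06) = 0
56.98(T − 228.2) + 834.16(T − 31.06) = 0
891.14 T = 38912
T = 38912 / 891.14 = 43.7 °C

T_f ≈ 43.7 °C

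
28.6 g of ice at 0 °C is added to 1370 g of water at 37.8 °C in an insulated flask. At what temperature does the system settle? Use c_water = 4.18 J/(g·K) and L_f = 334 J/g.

T_f ≈ 35.4 °C

Sum of m c ΔT and latent-heat terms is zero:
fusion: m_ice L_f = 28.6·334 = 9552.4; warm the meltwater: 119.55 T; water: 5726.6(T − 37.8)
5846.1 T = 216465 − 9552.4 = 206913
T ≈ 35.39 °C (positive, so assuming full melt was valid).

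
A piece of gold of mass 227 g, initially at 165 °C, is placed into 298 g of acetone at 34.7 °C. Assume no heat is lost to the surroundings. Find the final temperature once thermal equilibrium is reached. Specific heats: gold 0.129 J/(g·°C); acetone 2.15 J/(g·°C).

T_f = Σ m_i c_i T_i / Σ m_i c_i:
T_f = (29.28×165 + 640.7×34.7) / (29.28 + 640.7)
    = 27064 / 669.98 ≈ 40.40 °C

T_f ≈ 40.4 °C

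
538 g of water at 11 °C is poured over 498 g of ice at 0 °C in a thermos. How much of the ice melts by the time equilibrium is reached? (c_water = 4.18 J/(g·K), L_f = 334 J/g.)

m_melted ≈ 74.1 g

Heat available from the water dropping to 0 °C: 538·4.18·11 = 24737 J.
To melt every bit of ice: 498·334 = 166332 J.
That's not enough to melt it all — equilibrium is at 0 °C with ice remaining.
m_melted·334 = 24737  ⇒  m_melted ≈ 74.06 g.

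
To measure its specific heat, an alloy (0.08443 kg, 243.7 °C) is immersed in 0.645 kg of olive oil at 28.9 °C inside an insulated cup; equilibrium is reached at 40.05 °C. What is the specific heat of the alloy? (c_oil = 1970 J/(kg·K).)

m_s c (T_s − T_f) = m_oil c_oil (T_f − T_0):
0.08443·c·(243.7 − 40.05) = 0.645·1970·(40.05 − 28.9)
17.19 c = 14168  ⇒  c ≈ 824 J/(kg·K)

c ≈ 824 J/(kg·K)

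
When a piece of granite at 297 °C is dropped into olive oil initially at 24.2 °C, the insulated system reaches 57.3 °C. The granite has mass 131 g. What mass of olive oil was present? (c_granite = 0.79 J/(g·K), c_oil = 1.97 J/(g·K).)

m ≈ 380 g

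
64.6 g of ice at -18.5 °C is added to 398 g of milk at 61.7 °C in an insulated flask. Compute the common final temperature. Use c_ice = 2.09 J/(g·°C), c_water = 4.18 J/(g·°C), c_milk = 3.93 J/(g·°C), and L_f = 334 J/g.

T_f ≈ 39.5 °C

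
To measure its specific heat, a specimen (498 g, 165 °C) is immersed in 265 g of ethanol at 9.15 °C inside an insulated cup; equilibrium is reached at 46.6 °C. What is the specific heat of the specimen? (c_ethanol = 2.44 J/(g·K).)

c ≈ 0.411 J/(g·K)

Setting the total heat transfer to zero:
498·c·(46.6 − 165) + 265·2.44·(46.6 − 9.15) = 0
-58963 c = -24215
c = -24215/-58963 ≈ 0.4107 J/(g·K)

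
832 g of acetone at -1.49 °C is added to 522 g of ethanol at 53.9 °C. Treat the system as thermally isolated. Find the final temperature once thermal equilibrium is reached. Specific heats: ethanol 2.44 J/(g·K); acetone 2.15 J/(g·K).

T_f ≈ 21.5 °C

Heat gained plus heat lost sum to zero:
522*2.44*(T − 53.9) + 832*2.15*(T − (-1.49)) = 0
1273.7(T − 53.9) + 1788.8(T − (-1.49)) = 0
3062.5 T = 65986
T ≈ 21.55 °C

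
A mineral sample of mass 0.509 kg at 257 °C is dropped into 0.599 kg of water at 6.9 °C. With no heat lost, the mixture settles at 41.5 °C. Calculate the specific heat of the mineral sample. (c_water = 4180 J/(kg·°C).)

c ≈ 790 J/(kg·°C)

m_s c (T_s − T_f) = m_water c_water (T_f − T_0):
0.509×c×(257 − 41.5) = 0.599×4180×(41.5 − 6.9)
109.69 c = 86632  ⇒  c ≈ 789.8 J/(kg·°C)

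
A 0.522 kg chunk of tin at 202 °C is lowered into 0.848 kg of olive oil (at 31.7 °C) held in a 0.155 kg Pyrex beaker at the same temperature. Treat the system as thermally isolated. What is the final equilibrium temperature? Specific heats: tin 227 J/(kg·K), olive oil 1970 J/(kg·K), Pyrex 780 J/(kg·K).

T_f ≈ 42.3 °C

Setting the total heat transfer to zero:
0.522*227*(T − 202) + 0.848*1970*(T − 31.7) + 0.155*780*(T − 31.7) = 0
(118.49 + 1670.6 + 120.9) T = 118.49*202 + 1670.6*31.7 + 120.9*31.7
T = 80725 / 1910 = 42.3 °C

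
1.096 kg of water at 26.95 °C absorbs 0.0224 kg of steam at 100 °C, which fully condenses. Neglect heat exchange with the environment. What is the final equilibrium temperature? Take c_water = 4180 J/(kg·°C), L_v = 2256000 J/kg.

Net heat exchanged in the isolated system is zero:
condense steam: −0.0224·2256000 = −50534; condensed water 100 °C→T: 93.63(T − 100); original water: 4581.3(T − 26.95)
4674.9 T = 50534 + 9363.2 + 123465 = 183363
T ≈ 39.22 °C (< 100 °C, so full condensation is consistent).

T_f ≈ 39.2 °C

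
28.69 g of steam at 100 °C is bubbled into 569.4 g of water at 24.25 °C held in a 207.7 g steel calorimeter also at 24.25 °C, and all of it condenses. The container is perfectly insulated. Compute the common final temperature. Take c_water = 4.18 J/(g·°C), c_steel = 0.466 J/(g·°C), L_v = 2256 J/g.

Let T be the final temperature. ΣQ_i = 0:
steam→water at 100 °C releases m L_v = 28.69·2256 = 64725
  condensate cools 100→T: 28.69·4.18·(T − 100) = 119.92(T − 100)
  original water: 2380.1(T − 24.25)
  cup: 96.79(T − 24.25)
2596.8 T = 64725 + 11992 + 60064 = 136781
T ≈ 52.67 °C — below 100 °C, confirming all the steam condensed.

T_f ≈ 52.7 °C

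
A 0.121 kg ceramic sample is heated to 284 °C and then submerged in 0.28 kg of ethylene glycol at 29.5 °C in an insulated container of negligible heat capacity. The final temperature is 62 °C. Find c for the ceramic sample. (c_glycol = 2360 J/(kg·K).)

c ≈ 799 J/(kg·K)

Energy conservation, ΣQ = 0:
0.121×c×(62 − 284) + 0.28×2360×(62 − 29.5) = 0
-26.86 c = -21476
c = -21476/-26.86 ≈ 799.5 J/(kg·K)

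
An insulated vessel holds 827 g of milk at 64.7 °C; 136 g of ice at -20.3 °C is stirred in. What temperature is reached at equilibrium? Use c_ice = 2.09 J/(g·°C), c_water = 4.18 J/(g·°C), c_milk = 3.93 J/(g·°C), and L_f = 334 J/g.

T_f ≈ 41.7 °C

Taking heat into each body as positive, Σ m c ΔT = 0:
ice -20.3→0 °C: 136×2.09×20.3 = 5770.1
  latent heat to melt: 136×334 = 45424
  meltwater 0→T: 136×4.18×T = 568.48 T
  milk cools: 827×3.93×(T − 64.7) = 3250.1(T − 64.7)
3818.6 T = 210282 − 51194 = 159088
T ≈ 41.66 °C — above 0 °C, consistent with complete melting.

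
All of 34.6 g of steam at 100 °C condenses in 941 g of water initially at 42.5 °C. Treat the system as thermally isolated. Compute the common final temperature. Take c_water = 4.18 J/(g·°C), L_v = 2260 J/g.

T_f ≈ 63.7 °C

Conservation of energy gives ΣQ = 0:
steam→water at 100 °C releases m L_v = 34.6·2260 = 78196; condensed water 100 °C→T: 144.63(T − 100); original water: 3933.4(T − 42.5)
4078 T = 78196 + 14463 + 167169 = 259827
T ≈ 63.71 °C, under the boiling point, so the assumption holds.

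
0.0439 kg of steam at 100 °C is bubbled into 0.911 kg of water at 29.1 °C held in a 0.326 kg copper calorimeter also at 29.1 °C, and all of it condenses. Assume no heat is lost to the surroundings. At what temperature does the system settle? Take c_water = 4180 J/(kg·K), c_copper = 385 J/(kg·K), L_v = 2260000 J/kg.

Energy conservation, ΣQ = 0:
condense steam: −0.0439×2260000 = −99214
  condensed water 100 °C→T: 183.5(T − 100)
  water warms: 0.911×4180×(T − 29.1) = 3808(T − 29.1)
  copper cup: 0.326×385×(T − 29.1) = 125.51(T − 29.1)
4117 T = 99214 + 18350 + 114465 = 232029
T ≈ 56.36 °C (< 100 °C, so full condensation is consistent).

T_f ≈ 56.4 °C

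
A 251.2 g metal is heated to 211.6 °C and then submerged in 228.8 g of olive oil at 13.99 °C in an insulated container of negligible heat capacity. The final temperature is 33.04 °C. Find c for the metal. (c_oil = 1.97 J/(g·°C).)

c ≈ 0.191 J/(g·°C)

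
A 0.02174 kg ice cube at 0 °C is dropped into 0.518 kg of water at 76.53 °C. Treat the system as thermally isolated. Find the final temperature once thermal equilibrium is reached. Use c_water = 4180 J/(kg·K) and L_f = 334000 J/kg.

Conservation of energy gives ΣQ = 0:
melt ice: 0.02174·334000 = 7261.2
  warm the meltwater: 90.87 T
  water: 2165.2(T − 76.53)
2256.1 T = 165706 − 7261.2 = 158445
T ≈ 70.23 °C. Since T > 0 °C, the all-ice-melts assumption holds.

T_f ≈ 70.2 °C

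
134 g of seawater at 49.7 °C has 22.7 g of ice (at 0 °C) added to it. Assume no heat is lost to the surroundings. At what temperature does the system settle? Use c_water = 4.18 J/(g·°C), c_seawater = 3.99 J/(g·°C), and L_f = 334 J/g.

Let T be the final temperature. ΣQ_i = 0:
latent heat to melt: 22.7·334 = 7581.8; meltwater 0→T: 22.7·4.18·T = 94.89 T; seawater cools: 134·3.99·(T − 49.7) = 534.66(T − 49.7)
629.55 T = 26573 − 7581.8 = 18991
T ≈ 30.17 °C (positive, so assuming full melt was valid).

T_f ≈ 30.2 °C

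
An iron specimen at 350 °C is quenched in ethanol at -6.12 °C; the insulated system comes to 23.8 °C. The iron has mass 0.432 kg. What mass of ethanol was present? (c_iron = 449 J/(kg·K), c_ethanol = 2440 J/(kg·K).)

Net heat exchanged in the isolated system is zero:
0.432·449·(23.8 − 350) + m·2440·(23.8 − (-6.12)) = 0
73005 m = 63272
m = 63272/73005 ≈ 0.8667 kg

m ≈ 0.867 kg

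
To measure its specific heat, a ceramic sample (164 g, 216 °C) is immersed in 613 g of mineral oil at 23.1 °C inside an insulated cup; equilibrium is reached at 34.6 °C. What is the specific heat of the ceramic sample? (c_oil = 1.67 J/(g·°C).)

c ≈ 0.396 J/(g·°C)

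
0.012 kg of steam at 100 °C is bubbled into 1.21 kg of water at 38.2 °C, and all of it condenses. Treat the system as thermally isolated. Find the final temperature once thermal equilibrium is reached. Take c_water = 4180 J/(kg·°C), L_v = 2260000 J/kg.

Conservation of energy gives ΣQ = 0:
steam→water at 100 °C releases m L_v = 0.012·2260000 = 27120; condensate cools 100→T: 0.012·4180·(T − 100) = 50.16(T − 100); original water: 5057.8(T − 38.2)
5108 T = 27120 + 5016 + 193208 = 225344
T ≈ 44.12 °C — below 100 °C, confirming all the steam condensed.

T_f ≈ 44.1 °C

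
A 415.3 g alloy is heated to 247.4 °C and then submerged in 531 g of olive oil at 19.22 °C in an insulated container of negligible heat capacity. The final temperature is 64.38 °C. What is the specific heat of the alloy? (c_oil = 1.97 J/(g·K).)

m_s c (T_s − T_f) = m_oil c_oil (T_f − T_0):
415.3×c×(247.4 − 64.38) = 531×1.97×(64.38 − 19.22)
76008 c = 47241  ⇒  c ≈ 0.6215 J/(g·K)

c ≈ 0.622 J/(g·K)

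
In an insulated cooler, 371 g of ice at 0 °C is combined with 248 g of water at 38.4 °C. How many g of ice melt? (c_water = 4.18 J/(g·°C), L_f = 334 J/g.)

Cooling the water to 0 °C releases 248×4.18×38.4 = 39807 J.
Melting all 371 g of ice would need 371×334 = 123914 J.
Since 39807 < 123914 J, not all the ice melts; equilibrium is at 0 °C.
m_melt = 39807 / L_f = 119.2 g.

m_melted ≈ 119 g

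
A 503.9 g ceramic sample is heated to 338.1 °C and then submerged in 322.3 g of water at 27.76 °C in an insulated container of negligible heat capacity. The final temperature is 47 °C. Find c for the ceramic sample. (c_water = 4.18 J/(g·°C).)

c ≈ 0.177 J/(g·°C)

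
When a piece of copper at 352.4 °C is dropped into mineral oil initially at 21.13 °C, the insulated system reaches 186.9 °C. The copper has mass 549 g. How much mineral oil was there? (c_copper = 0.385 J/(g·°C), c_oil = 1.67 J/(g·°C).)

m ≈ 126 g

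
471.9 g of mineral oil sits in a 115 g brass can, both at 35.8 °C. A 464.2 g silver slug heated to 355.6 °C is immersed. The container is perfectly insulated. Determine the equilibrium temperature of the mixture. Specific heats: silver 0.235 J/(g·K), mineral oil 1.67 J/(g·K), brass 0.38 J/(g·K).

T_f ≈ 72.9 °C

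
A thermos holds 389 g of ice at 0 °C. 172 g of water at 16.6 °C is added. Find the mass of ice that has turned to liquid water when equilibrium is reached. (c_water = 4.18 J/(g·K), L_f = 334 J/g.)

m_melted ≈ 35.7 g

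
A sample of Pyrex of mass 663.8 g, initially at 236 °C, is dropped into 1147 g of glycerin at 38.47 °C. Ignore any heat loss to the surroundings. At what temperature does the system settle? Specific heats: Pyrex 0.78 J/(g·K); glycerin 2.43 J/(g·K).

T_f ≈ 69.4 °C

Taking heat into each body as positive, Σ m c ΔT = 0:
663.8·0.78·(T − 236) + 1147·2.43·(T − 38.47) = 0
517.76(T − 236) + 2787.2(T − 38.47) = 0
(517.76 + 2787.2) T = 517.76·236 + 2787.2·38.47
T = 229416/3305 ≈ 69.42 °C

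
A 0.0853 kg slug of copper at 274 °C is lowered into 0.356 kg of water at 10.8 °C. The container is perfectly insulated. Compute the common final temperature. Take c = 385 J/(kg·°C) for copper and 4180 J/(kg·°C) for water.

T_f ≈ 16.5 °C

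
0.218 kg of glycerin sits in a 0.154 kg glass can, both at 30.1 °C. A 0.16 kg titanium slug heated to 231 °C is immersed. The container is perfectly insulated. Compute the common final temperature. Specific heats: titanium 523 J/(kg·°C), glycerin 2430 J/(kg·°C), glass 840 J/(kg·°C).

T_f ≈ 52.7 °C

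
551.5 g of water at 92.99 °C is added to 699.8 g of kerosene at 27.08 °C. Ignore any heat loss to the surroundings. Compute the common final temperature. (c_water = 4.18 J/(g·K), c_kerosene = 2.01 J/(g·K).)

T_f = Σ m_i c_i T_i / Σ m_i c_i:
T_f = (2305.3×92.99 + 1406.6×27.08) / (2305.3 + 1406.6)
    = 252458 / 3711.9 ≈ 68.01 °C

T_f ≈ 68.0 °C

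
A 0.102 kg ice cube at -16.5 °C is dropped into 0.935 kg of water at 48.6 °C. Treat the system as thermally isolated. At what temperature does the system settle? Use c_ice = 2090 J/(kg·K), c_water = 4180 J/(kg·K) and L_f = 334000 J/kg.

Heat gained plus heat lost sum to zero:
warm ice to 0 °C: 0.102×2090×(0 − (-16.5)) = 3517.5
  melt ice: 0.102×334000 = 34068
  warm the meltwater: 426.36 T
  water cools: 0.935×4180×(T − 48.6) = 3908.3(T − 48.6)
4334.7 T = 189943 − 37585 = 152358
T ≈ 35.15 °C. Since T > 0 °C, the all-ice-melts assumption holds.

T_f ≈ 35.1 °C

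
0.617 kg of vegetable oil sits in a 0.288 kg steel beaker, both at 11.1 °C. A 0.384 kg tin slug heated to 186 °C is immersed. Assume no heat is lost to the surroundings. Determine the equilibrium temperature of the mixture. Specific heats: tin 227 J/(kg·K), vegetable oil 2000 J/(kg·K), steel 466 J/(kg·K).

Let T be the final temperature. ΣQ_i = 0:
0.384·227·(T − 186) + 0.617·2000·(T − 11.1) + 0.288·466·(T − 11.1) = 0
87.17(T − 186) + 1234(T − 11.1) + 134.21(T − 11.1) = 0
1455.4 T = 31400
T ≈ 21.58 °C

T_f ≈ 21.6 °C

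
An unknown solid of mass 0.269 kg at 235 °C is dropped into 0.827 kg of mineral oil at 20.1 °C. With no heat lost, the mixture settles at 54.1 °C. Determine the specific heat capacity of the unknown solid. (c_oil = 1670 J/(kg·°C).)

c ≈ 965 J/(kg·°C)

Heat lost by the unknown solid = heat gained by the oil:
0.269×c×(235 − 54.1) = 0.827×1670×(54.1 − 20.1)
48.66 c = 46957  ⇒  c ≈ 965 J/(kg·°C)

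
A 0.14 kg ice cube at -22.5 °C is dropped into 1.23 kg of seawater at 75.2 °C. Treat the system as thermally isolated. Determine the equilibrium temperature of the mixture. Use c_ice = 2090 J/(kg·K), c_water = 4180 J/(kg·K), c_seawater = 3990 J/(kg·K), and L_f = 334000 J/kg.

T_f ≈ 57.5 °C

Let T be the final temperature. ΣQ_i = 0:
ice -22.5→0 °C: 0.14×2090×22.5 = 6583.5; fusion: m_ice L_f = 0.14×334000 = 46760; warm the meltwater: 585.2 T; seawater: 4907.7(T − 75.2)
5492.9 T = 369059 − 53344 = 315716
T ≈ 57.48 °C. Since T > 0 °C, the all-ice-melts assumption holds.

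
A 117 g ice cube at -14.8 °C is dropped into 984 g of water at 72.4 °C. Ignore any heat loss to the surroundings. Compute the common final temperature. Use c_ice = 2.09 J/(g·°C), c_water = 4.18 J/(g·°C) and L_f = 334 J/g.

T_f ≈ 55.4 °C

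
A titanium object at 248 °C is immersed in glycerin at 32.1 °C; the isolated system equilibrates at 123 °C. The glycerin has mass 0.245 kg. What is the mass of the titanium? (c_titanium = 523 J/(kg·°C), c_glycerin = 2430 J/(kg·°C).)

|Q_titanium| = |Q_glycerin|:
m×523×(248 − 123) = 0.245×2430×(123 − 32.1)
65375 m = 54117  ⇒  m ≈ 0.8278 kg

m ≈ 0.828 kg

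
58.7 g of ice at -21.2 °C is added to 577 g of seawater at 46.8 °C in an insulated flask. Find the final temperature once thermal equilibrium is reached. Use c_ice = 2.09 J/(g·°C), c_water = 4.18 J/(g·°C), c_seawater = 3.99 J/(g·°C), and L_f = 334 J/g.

Conservation of energy gives ΣQ = 0:
ice -21.2→0 °C: 58.7×2.09×21.2 = 2600.9
  latent heat to melt: 58.7×334 = 19606
  warm the meltwater: 245.37 T
  seawater cools: 577×3.99×(T − 46.8) = 2302.2(T − 46.8)
2547.6 T = 107744 − 22207 = 85538
T ≈ 33.58 °C (positive, so assuming full melt was valid).

T_f ≈ 33.6 °C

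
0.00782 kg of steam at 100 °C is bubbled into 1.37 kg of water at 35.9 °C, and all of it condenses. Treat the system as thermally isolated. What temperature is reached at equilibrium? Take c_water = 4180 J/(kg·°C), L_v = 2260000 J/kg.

Heat gained plus heat lost sum to zero:
steam→water at 100 °C releases m L_v = 0.00782·2260000 = 17673; condensate cools 100→T: 0.00782·4180·(T − 100) = 32.69(T − 100); water warms: 1.37·4180·(T − 35.9) = 5726.6(T − 35.9)
5759.3 T = 17673 + 3268.8 + 205585 = 226527
T ≈ 39.33 °C (< 100 °C, so full condensation is consistent).

T_f ≈ 39.3 °C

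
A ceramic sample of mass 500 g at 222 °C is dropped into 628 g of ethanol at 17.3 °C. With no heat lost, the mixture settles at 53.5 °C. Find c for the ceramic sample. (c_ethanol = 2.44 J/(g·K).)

Let T be the final temperature. ΣQ_i = 0:
500×c×(53.5 − 222) + 628×2.44×(53.5 − 17.3) = 0
-84250 c = -55470
c = -55470/-84250 ≈ 0.6584 J/(g·K)

c ≈ 0.658 J/(g·K)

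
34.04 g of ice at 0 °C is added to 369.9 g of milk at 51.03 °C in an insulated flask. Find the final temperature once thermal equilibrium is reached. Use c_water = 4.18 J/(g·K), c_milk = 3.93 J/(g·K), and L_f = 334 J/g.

T_f ≈ 39.4 °C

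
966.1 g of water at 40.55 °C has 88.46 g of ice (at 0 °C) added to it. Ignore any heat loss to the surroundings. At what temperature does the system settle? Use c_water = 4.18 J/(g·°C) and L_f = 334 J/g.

T_f ≈ 30.4 °C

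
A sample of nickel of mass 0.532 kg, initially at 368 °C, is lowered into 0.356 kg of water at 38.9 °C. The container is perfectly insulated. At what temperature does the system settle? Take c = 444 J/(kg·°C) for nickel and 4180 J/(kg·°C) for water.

Set heat shed by the hot body equal to heat absorbed by the cold body:
0.532×444×(368 − T) = 0.356×4180×(T − 38.9)
236.21(368 − T) = 1488.1(T − 38.9)
1724.3 T = 144811  ⇒  T ≈ 83.98 °C

T_f ≈ 84.0 °C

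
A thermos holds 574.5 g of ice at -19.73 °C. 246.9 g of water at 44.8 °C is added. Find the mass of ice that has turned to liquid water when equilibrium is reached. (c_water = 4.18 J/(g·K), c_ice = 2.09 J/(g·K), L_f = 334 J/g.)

m_melted ≈ 67.5 g

Heat available from the water dropping to 0 °C: 246.9·4.18·44.8 = 46235 J.
Of that, 574.5·2.09·19.73 = 23690 J goes to bring the ice to 0 °C, leaving 22546 J.
Melting all 574.5 g of ice would need 574.5·334 = 191883 J.
22546 J < 191883 J, so only part of the ice melts and the system sits at 0 °C.
m_melt = 22546 / L_f = 67.5 g.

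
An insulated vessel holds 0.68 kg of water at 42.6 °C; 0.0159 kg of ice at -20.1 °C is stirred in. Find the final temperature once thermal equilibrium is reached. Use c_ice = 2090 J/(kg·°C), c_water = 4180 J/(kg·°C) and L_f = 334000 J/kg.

T_f ≈ 39.6 °C

Setting the total heat transfer to zero:
ice -20.1→0 °C: 0.0159·2090·20.1 = 667.94; fusion: m_ice L_f = 0.0159·334000 = 5310.6; warm the meltwater: 66.46 T; water: 2842.4(T − 42.6)
2908.9 T = 121086 − 5978.5 = 115108
T ≈ 39.57 °C — above 0 °C, consistent with complete melting.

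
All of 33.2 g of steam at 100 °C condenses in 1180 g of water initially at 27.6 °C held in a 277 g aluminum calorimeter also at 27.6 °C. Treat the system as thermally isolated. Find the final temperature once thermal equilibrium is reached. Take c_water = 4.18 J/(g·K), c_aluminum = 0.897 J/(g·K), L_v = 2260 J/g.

T_f ≈ 43.6 °C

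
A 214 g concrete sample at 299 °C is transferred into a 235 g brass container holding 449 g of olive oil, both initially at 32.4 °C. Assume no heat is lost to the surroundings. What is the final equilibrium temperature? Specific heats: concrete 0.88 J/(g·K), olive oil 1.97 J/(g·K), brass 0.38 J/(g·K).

T_f ≈ 75.6 °C

Conservation of energy gives ΣQ = 0:
214*0.88*(T − 299) + 449*1.97*(T − 32.4) + 235*0.38*(T − 32.4) = 0
188.32(T − 299) + 884.53(T − 32.4) + 89.3(T − 32.4) = 0
(188.32 + 884.53 + 89.3) T = 188.32*299 + 884.53*32.4 + 89.3*32.4
T = 87860 / 1162.1 = 75.6 °C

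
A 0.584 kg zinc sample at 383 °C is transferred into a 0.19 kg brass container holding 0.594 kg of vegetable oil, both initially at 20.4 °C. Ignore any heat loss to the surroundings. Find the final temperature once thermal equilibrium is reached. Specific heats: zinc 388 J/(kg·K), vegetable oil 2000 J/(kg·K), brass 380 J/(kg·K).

T_f ≈ 75.7 °C

Setting the total heat transfer to zero:
0.584·388·(T − 383) + 0.594·2000·(T − 20.4) + 0.19·380·(T − 20.4) = 0
226.59(T − 383) + 1188(T − 20.4) + 72.2(T − 20.4) = 0
1486.8 T = 112493
T ≈ 75.66 °C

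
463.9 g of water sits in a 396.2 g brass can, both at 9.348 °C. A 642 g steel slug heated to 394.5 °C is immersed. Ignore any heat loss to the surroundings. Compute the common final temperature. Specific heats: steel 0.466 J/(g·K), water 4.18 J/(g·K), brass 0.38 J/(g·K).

T_f ≈ 57.6 °C

Let T be the final temperature. ΣQ_i = 0:
642·0.466·(T − 394.5) + 463.9·4.18·(T − 9.348) + 396.2·0.38·(T − 9.348) = 0
299.17(T − 394.5) + 1939.1(T − 9.348) + 150.56(T − 9.348) = 0
2388.8 T = 137557
T = 137557/2388.8 ≈ 57.58 °C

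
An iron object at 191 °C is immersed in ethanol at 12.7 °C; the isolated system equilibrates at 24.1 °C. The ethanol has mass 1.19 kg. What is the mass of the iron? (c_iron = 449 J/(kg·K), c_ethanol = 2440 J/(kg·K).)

Setting the total heat transfer to zero:
m·449·(24.1 − 191) + 1.19·2440·(24.1 − 12.7) = 0
-74938 m = -33101
m = -33101/-74938 ≈ 0.4417 kg

m ≈ 0.442 kg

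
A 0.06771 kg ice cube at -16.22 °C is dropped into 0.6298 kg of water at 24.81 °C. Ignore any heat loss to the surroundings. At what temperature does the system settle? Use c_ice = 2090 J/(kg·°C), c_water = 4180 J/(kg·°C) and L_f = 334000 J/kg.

T_f ≈ 13.9 °C

Energy balance with sensible and latent terms:
warm ice to 0 °C: 0.06771·2090·(0 − (-16.22)) = 2295.4; fusion: m_ice L_f = 0.06771·334000 = 22615; warm the meltwater: 283.03 T; water: 2632.6(T − 24.81)
2915.6 T = 65314 − 24910 = 40403
T ≈ 13.86 °C — above 0 °C, consistent with complete melting.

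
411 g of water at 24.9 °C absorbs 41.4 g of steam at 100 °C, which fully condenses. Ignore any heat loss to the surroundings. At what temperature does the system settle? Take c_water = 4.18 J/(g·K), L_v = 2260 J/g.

T_f ≈ 81.3 °C

Taking heat into each body as positive, Σ m c ΔT = 0:
latent heat released on condensation: 41.4×2260 = 93564; condensate cools 100→T: 41.4×4.18×(T − 100) = 173.05(T − 100); original water: 1718(T − 24.9)
1891 T = 93564 + 17305 + 42778 = 153647
T ≈ 81.25 °C, under the boiling point, so the assumption holds.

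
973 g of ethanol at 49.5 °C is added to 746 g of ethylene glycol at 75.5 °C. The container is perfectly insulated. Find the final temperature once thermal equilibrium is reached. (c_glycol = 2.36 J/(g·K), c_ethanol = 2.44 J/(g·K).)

T_f ≈ 60.6 °C

With ΣQ=0 the equilibrium temperature is the m·c-weighted mean:
T_f = (1760.6×75.5 + 2374.1×49.5) / (1760.6 + 2374.1)
    = 250441 / 4134.7 ≈ 60.57 °C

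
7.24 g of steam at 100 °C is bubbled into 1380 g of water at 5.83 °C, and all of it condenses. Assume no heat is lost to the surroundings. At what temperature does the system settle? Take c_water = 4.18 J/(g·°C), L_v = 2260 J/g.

Energy conservation, ΣQ = 0:
condense steam: −7.24·2260 = −16362; condensed water 100 °C→T: 30.26(T − 100); original water: 5768.4(T − 5.83)
5798.7 T = 16362 + 3026.3 + 33630 = 53018
T ≈ 9.14 °C — below 100 °C, confirming all the steam condensed.

T_f ≈ 9.1 °C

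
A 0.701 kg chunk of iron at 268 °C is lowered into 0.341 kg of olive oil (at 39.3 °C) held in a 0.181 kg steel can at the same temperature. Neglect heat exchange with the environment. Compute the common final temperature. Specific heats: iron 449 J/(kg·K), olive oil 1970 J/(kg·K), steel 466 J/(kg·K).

Setting the total heat transfer to zero:
0.701*449*(T − 268) + 0.341*1970*(T − 39.3) + 0.181*466*(T − 39.3) = 0
314.75(T − 268) + 671.77(T − 39.3) + 84.35(T − 39.3) = 0
1070.9 T = 114068
T = 114068 / 1070.9 = 107 °C

T_f ≈ 106.5 °C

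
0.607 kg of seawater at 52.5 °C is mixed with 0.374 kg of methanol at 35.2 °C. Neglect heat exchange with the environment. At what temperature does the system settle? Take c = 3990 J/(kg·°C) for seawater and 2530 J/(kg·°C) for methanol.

T_f ≈ 47.6 °C

Taking heat into each body as positive, Σ m c ΔT = 0:
0.607*3990*(T − 52.5) + 0.374*2530*(T − 35.2) = 0
(2421.9 + 946.22) T = 2421.9*52.5 + 946.22*35.2
T ≈ 47.64 °C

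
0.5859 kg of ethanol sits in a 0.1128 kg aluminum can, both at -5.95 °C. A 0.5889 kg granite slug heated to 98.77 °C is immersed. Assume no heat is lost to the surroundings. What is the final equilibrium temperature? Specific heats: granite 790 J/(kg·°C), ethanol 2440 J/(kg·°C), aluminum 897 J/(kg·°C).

Conservation of energy gives ΣQ = 0:
0.5889*790*(T − 98.77) + 0.5859*2440*(T − (-5.95)) + 0.1128*897*(T − (-5.95)) = 0
465.23(T − 98.77) + 1429.6(T − (-5.95)) + 101.18(T − (-5.95)) = 0
1996 T = 36843
T = 36843 / 1996 = 18.5 °C

T_f ≈ 18.5 °C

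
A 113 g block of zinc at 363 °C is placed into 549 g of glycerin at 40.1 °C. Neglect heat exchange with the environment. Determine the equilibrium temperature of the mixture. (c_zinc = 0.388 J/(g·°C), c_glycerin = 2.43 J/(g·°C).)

T_f ≈ 50.4 °C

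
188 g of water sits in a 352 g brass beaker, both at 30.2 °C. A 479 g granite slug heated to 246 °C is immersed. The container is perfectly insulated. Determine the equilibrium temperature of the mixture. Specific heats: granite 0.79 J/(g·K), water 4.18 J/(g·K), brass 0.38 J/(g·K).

Conservation of energy gives ΣQ = 0:
479·0.79·(T − 246) + 188·4.18·(T − 30.2) + 352·0.38·(T − 30.2) = 0
(378.41 + 785.84 + 133.76) T = 378.41·246 + 785.84·30.2 + 133.76·30.2
T ≈ 93.11 °C

T_f ≈ 93.1 °C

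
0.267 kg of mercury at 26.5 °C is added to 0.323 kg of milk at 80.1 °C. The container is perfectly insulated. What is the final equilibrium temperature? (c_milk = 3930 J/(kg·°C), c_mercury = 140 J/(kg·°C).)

Let T be the final temperature. ΣQ_i = 0:
0.323×3930×(T − 80.1) + 0.267×140×(T − 26.5) = 0
1269.4(T − 80.1) + 37.38(T − 26.5) = 0
1306.8 T = 102669
T ≈ 78.57 °C

T_f ≈ 78.6 °C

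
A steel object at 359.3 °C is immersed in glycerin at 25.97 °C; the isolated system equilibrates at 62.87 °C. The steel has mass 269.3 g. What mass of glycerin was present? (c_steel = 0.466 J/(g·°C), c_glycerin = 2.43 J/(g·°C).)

m ≈ 415 g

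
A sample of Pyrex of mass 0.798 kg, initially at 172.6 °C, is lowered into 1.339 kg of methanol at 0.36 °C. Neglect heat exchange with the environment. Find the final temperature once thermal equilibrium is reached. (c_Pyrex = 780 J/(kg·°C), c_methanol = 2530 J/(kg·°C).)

T_f ≈ 27.1 °C

|Q_Pyrex| = |Q_methanol|:
0.798*780*(172.6 − T) = 1.339*2530*(T − 0.36)
622.44(172.6 − T) = 3387.7(T − 0.36)
4010.1 T = 108653  ⇒  T ≈ 27.09 °C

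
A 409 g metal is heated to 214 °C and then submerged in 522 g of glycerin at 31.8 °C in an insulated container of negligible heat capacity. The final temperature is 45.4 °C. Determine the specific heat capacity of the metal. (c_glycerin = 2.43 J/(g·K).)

c ≈ 0.25 J/(g·K)

m_s c (T_s − T_f) = m_glycerin c_glycerin (T_f − T_0):
409·c·(214 − 45.4) = 522·2.43·(45.4 − 31.8)
68957 c = 17251  ⇒  c ≈ 0.2502 J/(g·K)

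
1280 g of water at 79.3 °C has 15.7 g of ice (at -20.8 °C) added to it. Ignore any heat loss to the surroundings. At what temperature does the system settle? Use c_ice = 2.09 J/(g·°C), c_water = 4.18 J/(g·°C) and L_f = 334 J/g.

T_f ≈ 77.2 °C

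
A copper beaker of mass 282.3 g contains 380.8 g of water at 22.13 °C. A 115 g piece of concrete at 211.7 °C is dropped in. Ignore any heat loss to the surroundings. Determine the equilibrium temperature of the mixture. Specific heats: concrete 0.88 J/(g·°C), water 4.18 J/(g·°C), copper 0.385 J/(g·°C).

T_f ≈ 32.8 °C

Energy conservation, ΣQ = 0:
115·0.88·(T − 211.7) + 380.8·4.18·(T − 22.13) + 282.3·0.385·(T − 22.13) = 0
1801.6 T = 59055
T ≈ 32.78 °C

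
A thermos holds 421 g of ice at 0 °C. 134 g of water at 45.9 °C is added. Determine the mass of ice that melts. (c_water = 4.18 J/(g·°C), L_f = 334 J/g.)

Heat available from the water dropping to 0 °C: 134×4.18×45.9 = 25710 J.
Fully melting the ice requires m_ice L_f = 421×334 = 140614 J.
Since 25710 < 140614 J, not all the ice melts; equilibrium is at 0 °C.
m_melt = 25710 / L_f = 76.97 g.

m_melted ≈ 77 g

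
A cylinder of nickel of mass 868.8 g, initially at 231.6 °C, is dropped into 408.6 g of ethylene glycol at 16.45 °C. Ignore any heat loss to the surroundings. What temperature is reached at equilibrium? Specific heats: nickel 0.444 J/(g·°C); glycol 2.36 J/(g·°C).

Energy conservation, ΣQ = 0:
868.8*0.444*(T − 231.6) + 408.6*2.36*(T − 16.45) = 0
(385.75 + 964.3) T = 385.75*231.6 + 964.3*16.45
T = 105202 / 1350 = 77.9 °C

T_f ≈ 77.9 °C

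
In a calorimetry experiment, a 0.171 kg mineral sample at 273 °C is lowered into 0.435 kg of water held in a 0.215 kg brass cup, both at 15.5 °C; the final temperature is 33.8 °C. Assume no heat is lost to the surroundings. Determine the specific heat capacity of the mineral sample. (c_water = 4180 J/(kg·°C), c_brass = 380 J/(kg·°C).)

c ≈ 850 J/(kg·°C)

Heat gained plus heat lost sum to zero:
0.171×c×(33.8 − 273) + 0.435×4180×(33.8 − 15.5) + 0.215×380×(33.8 − 15.5) = 0
-40.9 c = -34770
c = -34770/-40.9 ≈ 850.1 J/(kg·°C)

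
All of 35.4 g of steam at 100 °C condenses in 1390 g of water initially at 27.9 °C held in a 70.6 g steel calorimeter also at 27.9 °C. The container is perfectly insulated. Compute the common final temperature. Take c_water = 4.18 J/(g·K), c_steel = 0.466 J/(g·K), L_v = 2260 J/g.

T_f ≈ 43.0 °C

Conservation of energy gives ΣQ = 0:
steam→water at 100 °C releases m L_v = 35.4·2260 = 80004
  condensate cools 100→T: 35.4·4.18·(T − 100) = 147.97(T − 100)
  water warms: 1390·4.18·(T − 27.9) = 5810.2(T − 27.9)
  steel cup: 70.6·0.466·(T − 27.9) = 32.9(T − 27.9)
5991.1 T = 80004 + 14797 + 163022 = 257824
T ≈ 43.03 °C — below 100 °C, confirming all the steam condensed.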